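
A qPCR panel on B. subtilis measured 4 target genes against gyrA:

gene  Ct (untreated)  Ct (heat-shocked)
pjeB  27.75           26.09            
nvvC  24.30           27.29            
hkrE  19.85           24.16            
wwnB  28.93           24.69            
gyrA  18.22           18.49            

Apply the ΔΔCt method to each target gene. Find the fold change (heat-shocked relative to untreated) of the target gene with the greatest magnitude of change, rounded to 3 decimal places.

pjeB: ΔΔCt = (26.09−18.49) − (27.75−18.22) = 7.60 − 9.53 = -1.93; fold change = 2^1.93 = 3.811
nvvC: ΔΔCt = (27.29−18.49) − (24.30−18.22) = 8.80 − 6.08 = 2.72; fold change = 2^-2.72 = 0.152
hkrE: ΔΔCt = (24.16−18.49) − (19.85−18.22) = 5.67 − 1.63 = 4.04; fold change = 2^-4.04 = 0.061
wwnB: ΔΔCt = (24.69−18.49) − (28.93−18.22) = 6.20 − 10.71 = -4.51; fold change = 2^4.51 = 22.785
wwnB has the largest |ΔΔCt| = 4.51.

22.785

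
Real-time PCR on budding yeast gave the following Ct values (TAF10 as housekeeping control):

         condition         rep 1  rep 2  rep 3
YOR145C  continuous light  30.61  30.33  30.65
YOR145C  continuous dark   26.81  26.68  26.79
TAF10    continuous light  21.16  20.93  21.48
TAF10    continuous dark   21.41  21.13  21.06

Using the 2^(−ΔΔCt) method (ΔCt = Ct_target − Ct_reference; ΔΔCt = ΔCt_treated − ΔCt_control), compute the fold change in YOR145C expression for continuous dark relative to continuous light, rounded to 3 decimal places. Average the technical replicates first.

Mean Ct: YOR145C continuous light 30.530; YOR145C continuous dark 26.760; TAF10 continuous light 21.190; TAF10 continuous dark 21.200
ΔCt(continuous light) = 30.530 − 21.190 = 9.340
ΔCt(continuous dark) = 26.760 − 21.200 = 5.560
ΔΔCt = 5.560 − 9.340 = -3.780
Fold change = 2^(−(-3.780)) = 2^3.780 = 13.7370

13.737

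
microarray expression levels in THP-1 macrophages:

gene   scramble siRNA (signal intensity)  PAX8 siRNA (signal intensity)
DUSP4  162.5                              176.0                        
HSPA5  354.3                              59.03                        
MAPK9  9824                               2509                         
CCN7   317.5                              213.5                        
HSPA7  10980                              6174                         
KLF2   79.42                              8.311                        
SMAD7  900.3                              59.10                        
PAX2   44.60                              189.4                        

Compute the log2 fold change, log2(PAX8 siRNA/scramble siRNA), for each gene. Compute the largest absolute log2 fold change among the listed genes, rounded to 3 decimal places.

log2(176.0/162.5) = 0.115  (DUSP4)
log2(59.03/354.3) = -2.585  (HSPA5)
log2(2509/9824) = -1.969  (MAPK9)
log2(213.5/317.5) = -0.573  (CCN7)
log2(6174/10980) = -0.831  (HSPA7)
log2(8.311/79.42) = -3.256  (KLF2)
log2(59.10/900.3) = -3.929  (SMAD7)
log2(189.4/44.60) = 2.086  (PAX2)
The largest magnitude belongs to SMAD7.

3.929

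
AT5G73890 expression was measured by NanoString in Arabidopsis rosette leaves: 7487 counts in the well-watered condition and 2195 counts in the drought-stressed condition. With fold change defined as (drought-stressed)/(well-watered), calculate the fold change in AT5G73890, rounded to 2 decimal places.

0.29

Fold change = 2195 / 7487 = 0.293
AT5G73890 is downregulated.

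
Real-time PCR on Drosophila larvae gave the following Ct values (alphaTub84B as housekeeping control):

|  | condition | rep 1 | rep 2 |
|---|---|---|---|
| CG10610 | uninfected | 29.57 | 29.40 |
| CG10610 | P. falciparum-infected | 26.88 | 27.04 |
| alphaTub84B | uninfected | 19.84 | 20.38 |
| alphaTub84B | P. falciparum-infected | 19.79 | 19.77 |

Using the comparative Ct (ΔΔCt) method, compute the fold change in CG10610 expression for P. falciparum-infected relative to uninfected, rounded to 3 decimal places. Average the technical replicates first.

4.579

Mean Ct: CG10610 uninfected 29.485; CG10610 P. falciparum-infected 26.960; alphaTub84B uninfected 20.110; alphaTub84B P. falciparum-infected 19.780
ΔCt(uninfected) = 29.485 − 20.110 = 9.375
ΔCt(P. falciparum-infected) = 26.960 − 19.780 = 7.180
ΔΔCt = 7.180 − 9.375 = -2.195
Fold change = 2^(−(-2.195)) = 2^2.195 = 4.5789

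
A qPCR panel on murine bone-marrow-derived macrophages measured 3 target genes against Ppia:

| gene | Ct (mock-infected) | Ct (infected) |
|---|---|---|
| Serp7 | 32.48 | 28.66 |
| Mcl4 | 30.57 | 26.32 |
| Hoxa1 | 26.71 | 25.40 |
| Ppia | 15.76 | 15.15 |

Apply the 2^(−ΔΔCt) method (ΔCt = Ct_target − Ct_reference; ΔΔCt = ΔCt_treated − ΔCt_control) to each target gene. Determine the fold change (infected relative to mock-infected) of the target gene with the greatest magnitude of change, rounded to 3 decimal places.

Serp7: ΔΔCt = (28.66−15.15) − (32.48−15.76) = 13.51 − 16.72 = -3.21; fold change = 2^3.21 = 9.254
Mcl4: ΔΔCt = (26.32−15.15) − (30.57−15.76) = 11.17 − 14.81 = -3.64; fold change = 2^3.64 = 12.467
Hoxa1: ΔΔCt = (25.40−15.15) − (26.71−15.76) = 10.25 − 10.95 = -0.70; fold change = 2^0.70 = 1.625
Mcl4 has the largest |ΔΔCt| = 3.64.

12.467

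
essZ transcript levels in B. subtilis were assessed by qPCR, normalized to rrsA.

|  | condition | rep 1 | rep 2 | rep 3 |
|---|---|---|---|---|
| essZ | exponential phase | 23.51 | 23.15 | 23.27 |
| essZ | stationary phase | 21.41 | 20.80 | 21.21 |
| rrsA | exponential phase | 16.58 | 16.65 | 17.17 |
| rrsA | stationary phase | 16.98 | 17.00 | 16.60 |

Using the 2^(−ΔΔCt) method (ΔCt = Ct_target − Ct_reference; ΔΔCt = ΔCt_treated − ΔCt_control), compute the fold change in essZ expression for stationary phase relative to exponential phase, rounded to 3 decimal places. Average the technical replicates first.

Mean Ct: essZ exponential phase 23.310; essZ stationary phase 21.140; rrsA exponential phase 16.800; rrsA stationary phase 16.860
ΔCt(exponential phase) = 23.310 − 16.800 = 6.510
ΔCt(stationary phase) = 21.140 − 16.860 = 4.280
ΔΔCt = 4.280 − 6.510 = -2.230
Fold change = 2^(−(-2.230)) = 2^2.230 = 4.6913

4.691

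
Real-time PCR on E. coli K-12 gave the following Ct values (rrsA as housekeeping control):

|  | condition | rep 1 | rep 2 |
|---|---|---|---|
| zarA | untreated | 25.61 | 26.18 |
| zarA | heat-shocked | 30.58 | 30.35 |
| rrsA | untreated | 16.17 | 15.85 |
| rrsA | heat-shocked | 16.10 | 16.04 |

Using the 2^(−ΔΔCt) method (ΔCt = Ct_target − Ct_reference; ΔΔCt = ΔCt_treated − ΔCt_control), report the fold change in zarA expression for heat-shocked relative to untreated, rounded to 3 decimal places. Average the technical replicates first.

Mean Ct: zarA untreated 25.895; zarA heat-shocked 30.465; rrsA untreated 16.010; rrsA heat-shocked 16.070
ΔCt(untreated) = 25.895 − 16.010 = 9.885
ΔCt(heat-shocked) = 30.465 − 16.070 = 14.395
ΔΔCt = 14.395 − 9.885 = 4.510
Fold change = 2^(−4.510) = 0.0439

0.044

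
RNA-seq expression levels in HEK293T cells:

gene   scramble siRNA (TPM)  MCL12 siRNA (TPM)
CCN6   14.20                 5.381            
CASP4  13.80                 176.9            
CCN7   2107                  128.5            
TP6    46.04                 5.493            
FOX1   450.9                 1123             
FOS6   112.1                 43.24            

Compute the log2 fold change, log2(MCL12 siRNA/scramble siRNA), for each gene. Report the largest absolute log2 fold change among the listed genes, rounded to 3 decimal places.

4.035

log2(5.381/14.20) = -1.400  (CCN6)
log2(176.9/13.80) = 3.680  (CASP4)
log2(128.5/2107) = -4.035  (CCN7)
log2(5.493/46.04) = -3.067  (TP6)
log2(1123/450.9) = 1.316  (FOX1)
log2(43.24/112.1) = -1.374  (FOS6)
The largest magnitude belongs to CCN7.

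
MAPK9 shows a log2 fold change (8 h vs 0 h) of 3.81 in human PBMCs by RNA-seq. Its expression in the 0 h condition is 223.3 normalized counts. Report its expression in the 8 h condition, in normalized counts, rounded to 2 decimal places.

3131.94

Fold change = 2^(3.81) = 14.0257
8 h expression = 223.3 × 14.0257 = 3131.94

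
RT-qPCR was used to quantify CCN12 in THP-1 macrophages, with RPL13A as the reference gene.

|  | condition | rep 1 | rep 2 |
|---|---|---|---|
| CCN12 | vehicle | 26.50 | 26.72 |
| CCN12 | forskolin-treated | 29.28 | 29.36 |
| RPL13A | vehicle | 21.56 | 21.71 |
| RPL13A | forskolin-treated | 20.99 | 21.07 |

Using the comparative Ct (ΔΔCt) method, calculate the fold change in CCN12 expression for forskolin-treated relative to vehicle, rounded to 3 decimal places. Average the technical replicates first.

0.100

Mean Ct: CCN12 vehicle 26.610; CCN12 forskolin-treated 29.320; RPL13A vehicle 21.635; RPL13A forskolin-treated 21.030
ΔCt(vehicle) = 26.610 − 21.635 = 4.975
ΔCt(forskolin-treated) = 29.320 − 21.030 = 8.290
ΔΔCt = 8.290 − 4.975 = 3.315
Fold change = 2^(−3.315) = 0.1005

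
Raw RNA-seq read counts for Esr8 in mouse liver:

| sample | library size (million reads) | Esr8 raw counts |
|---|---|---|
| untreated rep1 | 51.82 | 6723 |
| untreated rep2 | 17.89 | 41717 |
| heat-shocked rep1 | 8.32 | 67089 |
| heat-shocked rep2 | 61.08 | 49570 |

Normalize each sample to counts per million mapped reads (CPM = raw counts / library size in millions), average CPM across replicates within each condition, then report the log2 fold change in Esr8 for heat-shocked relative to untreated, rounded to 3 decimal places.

CPM(untreated rep1) = 6723 / 51.82 = 129.7376
CPM(untreated rep2) = 41717 / 17.89 = 2331.8614
CPM(heat-shocked rep1) = 67089 / 8.32 = 8063.5817
CPM(heat-shocked rep2) = 49570 / 61.08 = 811.5586
mean CPM(untreated) = 1230.7995; mean CPM(heat-shocked) = 4437.5702
Fold change = 4437.5702 / 1230.7995 = 3.60544
log2(3.60544) = 1.8502

1.850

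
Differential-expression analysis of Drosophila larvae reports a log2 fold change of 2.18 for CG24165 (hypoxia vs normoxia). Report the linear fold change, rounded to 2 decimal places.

Fold change = 2^(2.18) = 4.532

4.53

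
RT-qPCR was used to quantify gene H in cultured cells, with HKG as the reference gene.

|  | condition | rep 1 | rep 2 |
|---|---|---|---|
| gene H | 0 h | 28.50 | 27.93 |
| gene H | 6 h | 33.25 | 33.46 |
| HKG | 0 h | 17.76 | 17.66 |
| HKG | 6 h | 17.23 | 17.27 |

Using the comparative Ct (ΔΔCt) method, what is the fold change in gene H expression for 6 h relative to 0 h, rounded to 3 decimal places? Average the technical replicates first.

Mean Ct: gene H 0 h 28.215; gene H 6 h 33.355; HKG 0 h 17.710; HKG 6 h 17.250
ΔCt(0 h) = 28.215 − 17.710 = 10.505
ΔCt(6 h) = 33.355 − 17.250 = 16.105
ΔΔCt = 16.105 − 10.505 = 5.600
Fold change = 2^(−5.600) = 0.0206

0.021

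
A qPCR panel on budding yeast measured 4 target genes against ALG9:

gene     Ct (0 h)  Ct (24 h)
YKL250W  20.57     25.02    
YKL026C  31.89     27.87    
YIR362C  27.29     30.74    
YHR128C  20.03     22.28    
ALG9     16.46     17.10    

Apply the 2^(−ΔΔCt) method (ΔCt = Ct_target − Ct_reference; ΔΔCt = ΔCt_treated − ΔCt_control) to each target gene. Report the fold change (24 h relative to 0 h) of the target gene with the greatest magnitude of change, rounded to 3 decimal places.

YKL250W: ΔΔCt = (25.02−17.10) − (20.57−16.46) = 7.92 − 4.11 = 3.81; fold change = 2^-3.81 = 0.071
YKL026C: ΔΔCt = (27.87−17.10) − (31.89−16.46) = 10.77 − 15.43 = -4.66; fold change = 2^4.66 = 25.281
YIR362C: ΔΔCt = (30.74−17.10) − (27.29−16.46) = 13.64 − 10.83 = 2.81; fold change = 2^-2.81 = 0.143
YHR128C: ΔΔCt = (22.28−17.10) − (20.03−16.46) = 5.18 − 3.57 = 1.61; fold change = 2^-1.61 = 0.328
YKL026C has the largest |ΔΔCt| = 4.66.

25.281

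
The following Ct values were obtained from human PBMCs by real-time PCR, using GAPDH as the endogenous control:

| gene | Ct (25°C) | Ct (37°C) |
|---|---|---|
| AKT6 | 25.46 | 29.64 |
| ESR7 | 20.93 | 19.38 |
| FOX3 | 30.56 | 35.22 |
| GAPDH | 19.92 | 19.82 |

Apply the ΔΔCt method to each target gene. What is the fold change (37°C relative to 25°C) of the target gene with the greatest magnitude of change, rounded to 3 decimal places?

AKT6: ΔΔCt = (29.64−19.82) − (25.46−19.92) = 9.82 − 5.54 = 4.28; fold change = 2^-4.28 = 0.051
ESR7: ΔΔCt = (19.38−19.82) − (20.93−19.92) = -0.44 − 1.01 = -1.45; fold change = 2^1.45 = 2.732
FOX3: ΔΔCt = (35.22−19.82) − (30.56−19.92) = 15.40 − 10.64 = 4.76; fold change = 2^-4.76 = 0.037
FOX3 has the largest |ΔΔCt| = 4.76.

0.037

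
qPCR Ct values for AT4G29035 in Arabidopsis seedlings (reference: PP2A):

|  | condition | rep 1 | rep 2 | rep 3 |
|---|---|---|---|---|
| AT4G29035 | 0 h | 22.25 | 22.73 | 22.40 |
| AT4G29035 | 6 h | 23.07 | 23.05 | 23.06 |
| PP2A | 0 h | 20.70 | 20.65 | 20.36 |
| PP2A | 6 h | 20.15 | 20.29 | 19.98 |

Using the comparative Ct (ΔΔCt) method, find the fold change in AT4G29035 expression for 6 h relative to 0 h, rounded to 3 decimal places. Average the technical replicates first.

0.490

Mean Ct: AT4G29035 0 h 22.460; AT4G29035 6 h 23.060; PP2A 0 h 20.570; PP2A 6 h 20.140
ΔCt(0 h) = 22.460 − 20.570 = 1.890
ΔCt(6 h) = 23.060 − 20.140 = 2.920
ΔΔCt = 2.920 − 1.890 = 1.030
Fold change = 2^(−1.030) = 0.4897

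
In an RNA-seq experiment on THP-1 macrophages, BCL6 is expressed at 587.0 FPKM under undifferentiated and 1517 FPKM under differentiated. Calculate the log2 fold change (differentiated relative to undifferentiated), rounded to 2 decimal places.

Fold change = 1517 / 587.0 = 2.5843
log2(2.5843) = 1.370

1.37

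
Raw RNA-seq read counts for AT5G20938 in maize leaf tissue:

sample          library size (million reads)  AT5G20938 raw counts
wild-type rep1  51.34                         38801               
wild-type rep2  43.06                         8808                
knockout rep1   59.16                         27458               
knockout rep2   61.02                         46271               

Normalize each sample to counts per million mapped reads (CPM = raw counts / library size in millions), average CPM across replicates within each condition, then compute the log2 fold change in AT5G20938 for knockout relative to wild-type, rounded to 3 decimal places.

CPM(wild-type rep1) = 38801 / 51.34 = 755.7655
CPM(wild-type rep2) = 8808 / 43.06 = 204.5518
CPM(knockout rep1) = 27458 / 59.16 = 464.1312
CPM(knockout rep2) = 46271 / 61.02 = 758.2924
mean CPM(wild-type) = 480.1586; mean CPM(knockout) = 611.2118
Fold change = 611.2118 / 480.1586 = 1.27294
log2(1.27294) = 0.3482

0.348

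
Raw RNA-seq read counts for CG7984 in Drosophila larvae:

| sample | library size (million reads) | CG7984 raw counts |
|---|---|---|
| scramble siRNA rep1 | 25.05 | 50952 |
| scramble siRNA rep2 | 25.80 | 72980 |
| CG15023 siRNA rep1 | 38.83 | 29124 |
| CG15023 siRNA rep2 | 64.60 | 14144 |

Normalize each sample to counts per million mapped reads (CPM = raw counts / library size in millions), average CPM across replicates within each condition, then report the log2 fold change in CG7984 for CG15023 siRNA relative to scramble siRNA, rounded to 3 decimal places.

-2.327

CPM(scramble siRNA rep1) = 50952 / 25.05 = 2034.0120
CPM(scramble siRNA rep2) = 72980 / 25.80 = 2828.6822
CPM(CG15023 siRNA rep1) = 29124 / 38.83 = 750.0386
CPM(CG15023 siRNA rep2) = 14144 / 64.60 = 218.9474
mean CPM(scramble siRNA) = 2431.3471; mean CPM(CG15023 siRNA) = 484.4930
Fold change = 484.4930 / 2431.3471 = 0.19927
log2(0.19927) = -2.3272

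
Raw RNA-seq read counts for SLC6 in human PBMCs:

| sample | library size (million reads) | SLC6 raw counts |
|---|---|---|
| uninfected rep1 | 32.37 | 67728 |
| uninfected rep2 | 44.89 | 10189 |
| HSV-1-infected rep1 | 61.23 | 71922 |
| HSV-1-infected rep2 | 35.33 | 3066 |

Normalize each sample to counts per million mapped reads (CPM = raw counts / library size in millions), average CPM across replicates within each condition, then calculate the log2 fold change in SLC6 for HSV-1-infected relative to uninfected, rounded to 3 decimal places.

CPM(uninfected rep1) = 67728 / 32.37 = 2092.3077
CPM(uninfected rep2) = 10189 / 44.89 = 226.9771
CPM(HSV-1-infected rep1) = 71922 / 61.23 = 1174.6203
CPM(HSV-1-infected rep2) = 3066 / 35.33 = 86.7818
mean CPM(uninfected) = 1159.6424; mean CPM(HSV-1-infected) = 630.7010
Fold change = 630.7010 / 1159.6424 = 0.54388
log2(0.54388) = -0.8787

-0.879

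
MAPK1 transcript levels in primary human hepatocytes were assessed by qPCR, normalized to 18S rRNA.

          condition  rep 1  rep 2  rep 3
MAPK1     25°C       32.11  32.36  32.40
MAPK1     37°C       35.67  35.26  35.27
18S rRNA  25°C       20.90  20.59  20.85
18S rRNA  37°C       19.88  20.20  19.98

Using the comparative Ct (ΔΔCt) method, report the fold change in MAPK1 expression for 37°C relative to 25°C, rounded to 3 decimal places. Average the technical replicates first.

Mean Ct: MAPK1 25°C 32.290; MAPK1 37°C 35.400; 18S rRNA 25°C 20.780; 18S rRNA 37°C 20.020
ΔCt(25°C) = 32.290 − 20.780 = 11.510
ΔCt(37°C) = 35.400 − 20.020 = 15.380
ΔΔCt = 15.380 − 11.510 = 3.870
Fold change = 2^(−3.870) = 0.0684

0.068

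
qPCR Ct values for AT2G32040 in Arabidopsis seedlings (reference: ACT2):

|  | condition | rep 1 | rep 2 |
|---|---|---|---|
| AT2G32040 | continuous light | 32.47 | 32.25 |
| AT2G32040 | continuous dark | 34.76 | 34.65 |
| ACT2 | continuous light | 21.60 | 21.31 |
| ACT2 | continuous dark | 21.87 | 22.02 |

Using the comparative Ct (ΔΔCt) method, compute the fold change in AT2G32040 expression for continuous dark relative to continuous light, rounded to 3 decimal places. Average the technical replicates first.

0.276

Mean Ct: AT2G32040 continuous light 32.360; AT2G32040 continuous dark 34.705; ACT2 continuous light 21.455; ACT2 continuous dark 21.945
ΔCt(continuous light) = 32.360 − 21.455 = 10.905
ΔCt(continuous dark) = 34.705 − 21.945 = 12.760
ΔΔCt = 12.760 − 10.905 = 1.855
Fold change = 2^(−1.855) = 0.2764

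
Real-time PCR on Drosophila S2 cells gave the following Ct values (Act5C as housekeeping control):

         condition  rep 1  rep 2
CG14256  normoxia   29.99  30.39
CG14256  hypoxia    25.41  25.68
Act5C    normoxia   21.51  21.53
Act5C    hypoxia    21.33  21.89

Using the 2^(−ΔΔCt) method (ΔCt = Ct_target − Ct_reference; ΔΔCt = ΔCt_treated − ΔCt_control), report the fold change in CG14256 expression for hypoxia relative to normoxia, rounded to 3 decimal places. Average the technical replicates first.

Mean Ct: CG14256 normoxia 30.190; CG14256 hypoxia 25.545; Act5C normoxia 21.520; Act5C hypoxia 21.610
ΔCt(normoxia) = 30.190 − 21.520 = 8.670
ΔCt(hypoxia) = 25.545 − 21.610 = 3.935
ΔΔCt = 3.935 − 8.670 = -4.735
Fold change = 2^(−(-4.735)) = 2^4.735 = 26.6304

26.630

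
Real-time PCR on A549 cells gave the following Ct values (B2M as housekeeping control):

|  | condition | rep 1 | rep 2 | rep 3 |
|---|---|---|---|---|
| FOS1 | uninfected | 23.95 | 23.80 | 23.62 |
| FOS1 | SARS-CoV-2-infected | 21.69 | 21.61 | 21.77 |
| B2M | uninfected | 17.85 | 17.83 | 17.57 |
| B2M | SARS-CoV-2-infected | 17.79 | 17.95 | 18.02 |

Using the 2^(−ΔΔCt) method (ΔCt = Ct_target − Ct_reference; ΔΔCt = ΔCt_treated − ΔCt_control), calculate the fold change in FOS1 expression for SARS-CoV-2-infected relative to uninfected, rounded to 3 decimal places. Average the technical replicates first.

Mean Ct: FOS1 uninfected 23.790; FOS1 SARS-CoV-2-infected 21.690; B2M uninfected 17.750; B2M SARS-CoV-2-infected 17.920
ΔCt(uninfected) = 23.790 − 17.750 = 6.040
ΔCt(SARS-CoV-2-infected) = 21.690 − 17.920 = 3.770
ΔΔCt = 3.770 − 6.040 = -2.270
Fold change = 2^(−(-2.270)) = 2^2.270 = 4.8232

4.823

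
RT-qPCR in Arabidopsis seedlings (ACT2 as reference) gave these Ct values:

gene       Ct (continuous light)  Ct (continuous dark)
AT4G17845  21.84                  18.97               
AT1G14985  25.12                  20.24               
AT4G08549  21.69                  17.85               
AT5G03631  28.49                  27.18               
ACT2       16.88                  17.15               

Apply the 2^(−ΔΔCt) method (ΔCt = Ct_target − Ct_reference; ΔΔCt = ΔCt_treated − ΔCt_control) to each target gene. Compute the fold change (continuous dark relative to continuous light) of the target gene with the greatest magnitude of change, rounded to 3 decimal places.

AT4G17845: ΔΔCt = (18.97−17.15) − (21.84−16.88) = 1.82 − 4.96 = -3.14; fold change = 2^3.14 = 8.815
AT1G14985: ΔΔCt = (20.24−17.15) − (25.12−16.88) = 3.09 − 8.24 = -5.15; fold change = 2^5.15 = 35.506
AT4G08549: ΔΔCt = (17.85−17.15) − (21.69−16.88) = 0.70 − 4.81 = -4.11; fold change = 2^4.11 = 17.268
AT5G03631: ΔΔCt = (27.18−17.15) − (28.49−16.88) = 10.03 − 11.61 = -1.58; fold change = 2^1.58 = 2.990
AT1G14985 has the largest |ΔΔCt| = 5.15.

35.506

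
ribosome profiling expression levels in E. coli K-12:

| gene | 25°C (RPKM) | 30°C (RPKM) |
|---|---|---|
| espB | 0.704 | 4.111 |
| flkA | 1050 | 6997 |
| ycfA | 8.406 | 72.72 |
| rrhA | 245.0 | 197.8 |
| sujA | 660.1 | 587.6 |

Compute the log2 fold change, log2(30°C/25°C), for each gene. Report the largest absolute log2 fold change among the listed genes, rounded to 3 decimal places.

3.113

log2(4.111/0.704) = 2.546  (espB)
log2(6997/1050) = 2.736  (flkA)
log2(72.72/8.406) = 3.113  (ycfA)
log2(197.8/245.0) = -0.309  (rrhA)
log2(587.6/660.1) = -0.168  (sujA)
The largest magnitude belongs to ycfA.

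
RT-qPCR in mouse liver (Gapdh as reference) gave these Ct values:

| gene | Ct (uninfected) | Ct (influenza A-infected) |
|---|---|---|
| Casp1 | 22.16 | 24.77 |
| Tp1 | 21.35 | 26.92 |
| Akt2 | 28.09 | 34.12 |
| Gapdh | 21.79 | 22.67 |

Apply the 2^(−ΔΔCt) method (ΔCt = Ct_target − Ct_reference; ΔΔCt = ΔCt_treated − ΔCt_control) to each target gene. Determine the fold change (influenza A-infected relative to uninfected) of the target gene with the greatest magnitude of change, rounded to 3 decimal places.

0.028

Casp1: ΔΔCt = (24.77−22.67) − (22.16−21.79) = 2.10 − 0.37 = 1.73; fold change = 2^-1.73 = 0.301
Tp1: ΔΔCt = (26.92−22.67) − (21.35−21.79) = 4.25 − (-0.44) = 4.69; fold change = 2^-4.69 = 0.039
Akt2: ΔΔCt = (34.12−22.67) − (28.09−21.79) = 11.45 − 6.30 = 5.15; fold change = 2^-5.15 = 0.028
Akt2 has the largest |ΔΔCt| = 5.15.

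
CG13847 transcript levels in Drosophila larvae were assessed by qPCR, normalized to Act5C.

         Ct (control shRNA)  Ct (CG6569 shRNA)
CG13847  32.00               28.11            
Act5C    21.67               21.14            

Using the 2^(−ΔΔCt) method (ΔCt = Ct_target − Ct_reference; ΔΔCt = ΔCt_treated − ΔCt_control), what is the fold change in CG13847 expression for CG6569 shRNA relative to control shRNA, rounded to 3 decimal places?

ΔCt(control shRNA) = 32.000 − 21.670 = 10.330
ΔCt(CG6569 shRNA) = 28.110 − 21.140 = 6.970
ΔΔCt = 6.970 − 10.330 = -3.360
Fold change = 2^(−(-3.360)) = 2^3.360 = 10.2674

10.267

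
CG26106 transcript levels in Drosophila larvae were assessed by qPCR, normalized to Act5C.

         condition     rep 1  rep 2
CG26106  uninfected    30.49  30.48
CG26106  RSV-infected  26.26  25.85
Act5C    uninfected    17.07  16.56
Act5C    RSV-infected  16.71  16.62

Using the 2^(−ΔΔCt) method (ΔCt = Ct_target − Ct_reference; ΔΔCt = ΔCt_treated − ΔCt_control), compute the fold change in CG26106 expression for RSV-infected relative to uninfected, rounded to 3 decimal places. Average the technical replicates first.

19.427

Mean Ct: CG26106 uninfected 30.485; CG26106 RSV-infected 26.055; Act5C uninfected 16.815; Act5C RSV-infected 16.665
ΔCt(uninfected) = 30.485 − 16.815 = 13.670
ΔCt(RSV-infected) = 26.055 − 16.665 = 9.390
ΔΔCt = 9.390 − 13.670 = -4.280
Fold change = 2^(−(-4.280)) = 2^4.280 = 19.4271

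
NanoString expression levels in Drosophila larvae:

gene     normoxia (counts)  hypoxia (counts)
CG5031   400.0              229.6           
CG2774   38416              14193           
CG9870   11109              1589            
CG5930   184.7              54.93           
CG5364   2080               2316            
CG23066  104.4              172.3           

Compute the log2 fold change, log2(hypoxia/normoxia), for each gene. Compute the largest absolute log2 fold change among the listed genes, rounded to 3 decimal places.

log2(229.6/400.0) = -0.801  (CG5031)
log2(14193/38416) = -1.437  (CG2774)
log2(1589/11109) = -2.806  (CG9870)
log2(54.93/184.7) = -1.750  (CG5930)
log2(2316/2080) = 0.155  (CG5364)
log2(172.3/104.4) = 0.723  (CG23066)
The largest magnitude belongs to CG9870.

2.806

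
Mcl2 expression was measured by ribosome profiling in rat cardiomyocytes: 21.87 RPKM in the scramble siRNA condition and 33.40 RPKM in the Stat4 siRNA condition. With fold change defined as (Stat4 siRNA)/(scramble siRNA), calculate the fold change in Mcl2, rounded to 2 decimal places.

1.53

Fold change = 33.40 / 21.87 = 1.527
Mcl2 is upregulated.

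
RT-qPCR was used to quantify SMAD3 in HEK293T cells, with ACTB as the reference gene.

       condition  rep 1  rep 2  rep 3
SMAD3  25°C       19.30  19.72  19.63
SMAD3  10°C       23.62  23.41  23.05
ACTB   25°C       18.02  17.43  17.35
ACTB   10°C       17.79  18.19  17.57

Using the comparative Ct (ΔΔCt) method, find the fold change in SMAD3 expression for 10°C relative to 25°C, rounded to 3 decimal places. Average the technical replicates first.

Mean Ct: SMAD3 25°C 19.550; SMAD3 10°C 23.360; ACTB 25°C 17.600; ACTB 10°C 17.850
ΔCt(25°C) = 19.550 − 17.600 = 1.950
ΔCt(10°C) = 23.360 − 17.850 = 5.510
ΔΔCt = 5.510 − 1.950 = 3.560
Fold change = 2^(−3.560) = 0.0848

0.085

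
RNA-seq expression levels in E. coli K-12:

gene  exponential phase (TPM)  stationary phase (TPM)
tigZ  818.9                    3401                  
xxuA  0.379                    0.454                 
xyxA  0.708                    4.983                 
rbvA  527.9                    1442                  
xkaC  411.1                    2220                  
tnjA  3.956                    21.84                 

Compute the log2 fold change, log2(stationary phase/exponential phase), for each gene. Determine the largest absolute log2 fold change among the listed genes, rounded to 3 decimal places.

log2(3401/818.9) = 2.054  (tigZ)
log2(0.454/0.379) = 0.260  (xxuA)
log2(4.983/0.708) = 2.815  (xyxA)
log2(1442/527.9) = 1.450  (rbvA)
log2(2220/411.1) = 2.433  (xkaC)
log2(21.84/3.956) = 2.465  (tnjA)
The largest magnitude belongs to xyxA.

2.815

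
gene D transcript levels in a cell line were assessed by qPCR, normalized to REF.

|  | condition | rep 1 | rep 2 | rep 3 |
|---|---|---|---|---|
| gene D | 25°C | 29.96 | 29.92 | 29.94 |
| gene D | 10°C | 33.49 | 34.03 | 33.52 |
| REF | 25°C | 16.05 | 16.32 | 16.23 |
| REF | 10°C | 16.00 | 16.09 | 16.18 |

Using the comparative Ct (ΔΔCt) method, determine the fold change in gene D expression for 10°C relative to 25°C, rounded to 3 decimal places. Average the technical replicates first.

Mean Ct: gene D 25°C 29.940; gene D 10°C 33.680; REF 25°C 16.200; REF 10°C 16.090
ΔCt(25°C) = 29.940 − 16.200 = 13.740
ΔCt(10°C) = 33.680 − 16.090 = 17.590
ΔΔCt = 17.590 − 13.740 = 3.850
Fold change = 2^(−3.850) = 0.0693

0.069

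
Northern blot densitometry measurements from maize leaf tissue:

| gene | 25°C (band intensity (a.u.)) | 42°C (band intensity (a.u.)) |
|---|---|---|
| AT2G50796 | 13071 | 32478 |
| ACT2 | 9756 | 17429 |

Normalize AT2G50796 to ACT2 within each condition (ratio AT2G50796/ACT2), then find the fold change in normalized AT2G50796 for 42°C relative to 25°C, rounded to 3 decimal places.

AT2G50796/ACT2 (25°C) = 13071 / 9756 = 1.3398
AT2G50796/ACT2 (42°C) = 32478 / 17429 = 1.8634
Fold change = 1.8634 / 1.3398 = 1.3908

1.391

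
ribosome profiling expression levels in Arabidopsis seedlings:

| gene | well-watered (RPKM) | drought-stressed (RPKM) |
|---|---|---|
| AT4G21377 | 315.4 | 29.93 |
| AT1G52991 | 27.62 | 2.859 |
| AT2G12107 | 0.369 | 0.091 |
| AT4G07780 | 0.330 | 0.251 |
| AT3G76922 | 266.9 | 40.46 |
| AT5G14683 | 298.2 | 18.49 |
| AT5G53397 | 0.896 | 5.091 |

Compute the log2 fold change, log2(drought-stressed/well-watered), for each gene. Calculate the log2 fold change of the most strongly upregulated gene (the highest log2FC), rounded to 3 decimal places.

log2(29.93/315.4) = -3.398  (AT4G21377)
log2(2.859/27.62) = -3.272  (AT1G52991)
log2(0.091/0.369) = -2.020  (AT2G12107)
log2(0.251/0.330) = -0.395  (AT4G07780)
log2(40.46/266.9) = -2.722  (AT3G76922)
log2(18.49/298.2) = -4.011  (AT5G14683)
log2(5.091/0.896) = 2.506  (AT5G53397)
AT5G53397 is most strongly upregulated.

2.506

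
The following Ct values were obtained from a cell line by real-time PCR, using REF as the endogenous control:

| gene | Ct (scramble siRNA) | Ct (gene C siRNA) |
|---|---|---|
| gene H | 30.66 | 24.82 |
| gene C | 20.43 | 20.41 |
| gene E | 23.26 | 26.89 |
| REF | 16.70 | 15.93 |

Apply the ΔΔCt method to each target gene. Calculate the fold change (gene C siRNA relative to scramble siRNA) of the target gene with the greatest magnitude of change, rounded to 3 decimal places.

33.591

gene H: ΔΔCt = (24.82−15.93) − (30.66−16.70) = 8.89 − 13.96 = -5.07; fold change = 2^5.07 = 33.591
gene C: ΔΔCt = (20.41−15.93) − (20.43−16.70) = 4.48 − 3.73 = 0.75; fold change = 2^-0.75 = 0.595
gene E: ΔΔCt = (26.89−15.93) − (23.26−16.70) = 10.96 − 6.56 = 4.40; fold change = 2^-4.40 = 0.047
gene H has the largest |ΔΔCt| = 5.07.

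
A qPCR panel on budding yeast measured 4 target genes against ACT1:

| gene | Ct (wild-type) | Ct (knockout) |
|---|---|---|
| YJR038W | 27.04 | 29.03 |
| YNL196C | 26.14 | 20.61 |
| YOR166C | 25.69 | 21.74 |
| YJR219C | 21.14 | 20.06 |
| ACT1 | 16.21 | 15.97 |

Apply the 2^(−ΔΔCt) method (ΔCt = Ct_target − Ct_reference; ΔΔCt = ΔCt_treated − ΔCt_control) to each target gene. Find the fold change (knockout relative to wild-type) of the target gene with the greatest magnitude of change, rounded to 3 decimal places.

39.124

YJR038W: ΔΔCt = (29.03−15.97) − (27.04−16.21) = 13.06 − 10.83 = 2.23; fold change = 2^-2.23 = 0.213
YNL196C: ΔΔCt = (20.61−15.97) − (26.14−16.21) = 4.64 − 9.93 = -5.29; fold change = 2^5.29 = 39.124
YOR166C: ΔΔCt = (21.74−15.97) − (25.69−16.21) = 5.77 − 9.48 = -3.71; fold change = 2^3.71 = 13.086
YJR219C: ΔΔCt = (20.06−15.97) − (21.14−16.21) = 4.09 − 4.93 = -0.84; fold change = 2^0.84 = 1.790
YNL196C has the largest |ΔΔCt| = 5.29.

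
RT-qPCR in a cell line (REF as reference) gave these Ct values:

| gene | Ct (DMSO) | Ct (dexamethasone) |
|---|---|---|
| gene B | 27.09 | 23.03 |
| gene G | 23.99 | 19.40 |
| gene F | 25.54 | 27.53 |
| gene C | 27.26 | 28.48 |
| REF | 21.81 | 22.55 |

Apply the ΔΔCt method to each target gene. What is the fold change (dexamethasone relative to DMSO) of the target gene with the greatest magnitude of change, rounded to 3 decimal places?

40.224

gene B: ΔΔCt = (23.03−22.55) − (27.09−21.81) = 0.48 − 5.28 = -4.80; fold change = 2^4.80 = 27.858
gene G: ΔΔCt = (19.40−22.55) − (23.99−21.81) = -3.15 − 2.18 = -5.33; fold change = 2^5.33 = 40.224
gene F: ΔΔCt = (27.53−22.55) − (25.54−21.81) = 4.98 − 3.73 = 1.25; fold change = 2^-1.25 = 0.420
gene C: ΔΔCt = (28.48−22.55) − (27.26−21.81) = 5.93 − 5.45 = 0.48; fold change = 2^-0.48 = 0.717
gene G has the largest |ΔΔCt| = 5.33.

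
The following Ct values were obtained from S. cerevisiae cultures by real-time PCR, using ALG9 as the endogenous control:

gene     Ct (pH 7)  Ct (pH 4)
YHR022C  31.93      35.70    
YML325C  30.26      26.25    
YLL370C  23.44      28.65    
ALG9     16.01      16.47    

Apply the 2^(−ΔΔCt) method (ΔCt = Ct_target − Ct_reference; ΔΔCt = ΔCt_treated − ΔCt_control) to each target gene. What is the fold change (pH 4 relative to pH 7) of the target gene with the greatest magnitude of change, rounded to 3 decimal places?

0.037

YHR022C: ΔΔCt = (35.70−16.47) − (31.93−16.01) = 19.23 − 15.92 = 3.31; fold change = 2^-3.31 = 0.101
YML325C: ΔΔCt = (26.25−16.47) − (30.26−16.01) = 9.78 − 14.25 = -4.47; fold change = 2^4.47 = 22.162
YLL370C: ΔΔCt = (28.65−16.47) − (23.44−16.01) = 12.18 − 7.43 = 4.75; fold change = 2^-4.75 = 0.037
YLL370C has the largest |ΔΔCt| = 4.75.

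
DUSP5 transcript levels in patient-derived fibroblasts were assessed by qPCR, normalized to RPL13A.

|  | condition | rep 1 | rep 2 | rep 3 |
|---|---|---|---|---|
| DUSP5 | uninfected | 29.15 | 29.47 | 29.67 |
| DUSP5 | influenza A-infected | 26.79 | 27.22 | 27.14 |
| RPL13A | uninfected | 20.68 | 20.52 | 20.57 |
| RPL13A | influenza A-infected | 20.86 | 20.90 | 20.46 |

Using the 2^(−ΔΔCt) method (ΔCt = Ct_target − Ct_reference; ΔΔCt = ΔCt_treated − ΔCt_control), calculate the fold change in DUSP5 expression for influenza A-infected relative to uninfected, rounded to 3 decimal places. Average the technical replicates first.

5.776

Mean Ct: DUSP5 uninfected 29.430; DUSP5 influenza A-infected 27.050; RPL13A uninfected 20.590; RPL13A influenza A-infected 20.740
ΔCt(uninfected) = 29.430 − 20.590 = 8.840
ΔCt(influenza A-infected) = 27.050 − 20.740 = 6.310
ΔΔCt = 6.310 − 8.840 = -2.530
Fold change = 2^(−(-2.530)) = 2^2.530 = 5.7757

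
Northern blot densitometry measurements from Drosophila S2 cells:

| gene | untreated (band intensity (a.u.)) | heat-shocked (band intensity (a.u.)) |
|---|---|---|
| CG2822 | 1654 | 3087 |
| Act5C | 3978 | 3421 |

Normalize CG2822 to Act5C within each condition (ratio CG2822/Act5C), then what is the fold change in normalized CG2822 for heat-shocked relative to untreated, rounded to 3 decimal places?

2.170

CG2822/Act5C (untreated) = 1654 / 3978 = 0.41579
CG2822/Act5C (heat-shocked) = 3087 / 3421 = 0.90237
Fold change = 0.90237 / 0.41579 = 2.1703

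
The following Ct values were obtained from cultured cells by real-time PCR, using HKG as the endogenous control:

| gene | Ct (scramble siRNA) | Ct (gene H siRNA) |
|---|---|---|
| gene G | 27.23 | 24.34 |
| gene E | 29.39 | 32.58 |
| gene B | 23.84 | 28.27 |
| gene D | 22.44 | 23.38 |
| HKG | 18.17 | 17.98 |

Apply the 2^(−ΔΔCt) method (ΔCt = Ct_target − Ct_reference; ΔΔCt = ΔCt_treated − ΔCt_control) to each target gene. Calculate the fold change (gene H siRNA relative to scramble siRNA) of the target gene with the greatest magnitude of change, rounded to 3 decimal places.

gene G: ΔΔCt = (24.34−17.98) − (27.23−18.17) = 6.36 − 9.06 = -2.70; fold change = 2^2.70 = 6.498
gene E: ΔΔCt = (32.58−17.98) − (29.39−18.17) = 14.60 − 11.22 = 3.38; fold change = 2^-3.38 = 0.096
gene B: ΔΔCt = (28.27−17.98) − (23.84−18.17) = 10.29 − 5.67 = 4.62; fold change = 2^-4.62 = 0.041
gene D: ΔΔCt = (23.38−17.98) − (22.44−18.17) = 5.40 − 4.27 = 1.13; fold change = 2^-1.13 = 0.457
gene B has the largest |ΔΔCt| = 4.62.

0.041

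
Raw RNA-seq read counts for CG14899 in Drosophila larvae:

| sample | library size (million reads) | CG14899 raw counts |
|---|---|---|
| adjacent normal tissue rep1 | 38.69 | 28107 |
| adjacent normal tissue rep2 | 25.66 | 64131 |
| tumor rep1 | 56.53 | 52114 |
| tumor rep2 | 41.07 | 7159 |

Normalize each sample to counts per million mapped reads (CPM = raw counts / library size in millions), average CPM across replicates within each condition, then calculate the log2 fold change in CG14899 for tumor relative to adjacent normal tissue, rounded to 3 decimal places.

CPM(adjacent normal tissue rep1) = 28107 / 38.69 = 726.4668
CPM(adjacent normal tissue rep2) = 64131 / 25.66 = 2499.2595
CPM(tumor rep1) = 52114 / 56.53 = 921.8822
CPM(tumor rep2) = 7159 / 41.07 = 174.3121
mean CPM(adjacent normal tissue) = 1612.8632; mean CPM(tumor) = 548.0972
Fold change = 548.0972 / 1612.8632 = 0.33983
log2(0.33983) = -1.5571

-1.557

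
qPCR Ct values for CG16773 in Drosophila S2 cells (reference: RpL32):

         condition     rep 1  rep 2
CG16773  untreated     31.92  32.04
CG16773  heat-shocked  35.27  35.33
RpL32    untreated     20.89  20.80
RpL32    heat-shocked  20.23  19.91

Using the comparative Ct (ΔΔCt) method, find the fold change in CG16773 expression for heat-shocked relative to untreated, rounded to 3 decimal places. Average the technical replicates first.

0.059

Mean Ct: CG16773 untreated 31.980; CG16773 heat-shocked 35.300; RpL32 untreated 20.845; RpL32 heat-shocked 20.070
ΔCt(untreated) = 31.980 − 20.845 = 11.135
ΔCt(heat-shocked) = 35.300 − 20.070 = 15.230
ΔΔCt = 15.230 − 11.135 = 4.095
Fold change = 2^(−4.095) = 0.0585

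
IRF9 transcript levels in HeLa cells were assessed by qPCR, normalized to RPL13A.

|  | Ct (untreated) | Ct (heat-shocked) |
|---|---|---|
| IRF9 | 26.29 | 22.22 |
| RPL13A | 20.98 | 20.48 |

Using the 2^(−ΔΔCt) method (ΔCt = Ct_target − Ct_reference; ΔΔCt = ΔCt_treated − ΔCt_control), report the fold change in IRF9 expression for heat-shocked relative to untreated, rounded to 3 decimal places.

11.876

ΔCt(untreated) = 26.290 − 20.980 = 5.310
ΔCt(heat-shocked) = 22.220 − 20.480 = 1.740
ΔΔCt = 1.740 − 5.310 = -3.570
Fold change = 2^(−(-3.570)) = 2^3.570 = 11.8762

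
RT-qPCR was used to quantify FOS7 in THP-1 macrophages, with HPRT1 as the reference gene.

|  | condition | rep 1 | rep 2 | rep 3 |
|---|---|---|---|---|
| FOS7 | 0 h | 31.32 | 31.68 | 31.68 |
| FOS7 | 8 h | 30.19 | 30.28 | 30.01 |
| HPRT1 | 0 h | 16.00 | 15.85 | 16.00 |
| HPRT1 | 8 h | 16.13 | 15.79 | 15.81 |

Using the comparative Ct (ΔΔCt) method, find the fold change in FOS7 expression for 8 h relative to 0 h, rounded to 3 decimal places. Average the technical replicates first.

2.567

Mean Ct: FOS7 0 h 31.560; FOS7 8 h 30.160; HPRT1 0 h 15.950; HPRT1 8 h 15.910
ΔCt(0 h) = 31.560 − 15.950 = 15.610
ΔCt(8 h) = 30.160 − 15.910 = 14.250
ΔΔCt = 14.250 − 15.610 = -1.360
Fold change = 2^(−(-1.360)) = 2^1.360 = 2.5669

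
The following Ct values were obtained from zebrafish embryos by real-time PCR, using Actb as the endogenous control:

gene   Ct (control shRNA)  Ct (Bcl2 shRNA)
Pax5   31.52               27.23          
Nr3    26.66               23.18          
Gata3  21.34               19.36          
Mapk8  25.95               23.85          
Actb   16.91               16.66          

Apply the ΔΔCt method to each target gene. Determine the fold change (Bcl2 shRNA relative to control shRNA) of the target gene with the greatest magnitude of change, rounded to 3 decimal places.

Pax5: ΔΔCt = (27.23−16.66) − (31.52−16.91) = 10.57 − 14.61 = -4.04; fold change = 2^4.04 = 16.450
Nr3: ΔΔCt = (23.18−16.66) − (26.66−16.91) = 6.52 − 9.75 = -3.23; fold change = 2^3.23 = 9.383
Gata3: ΔΔCt = (19.36−16.66) − (21.34−16.91) = 2.70 − 4.43 = -1.73; fold change = 2^1.73 = 3.317
Mapk8: ΔΔCt = (23.85−16.66) − (25.95−16.91) = 7.19 − 9.04 = -1.85; fold change = 2^1.85 = 3.605
Pax5 has the largest |ΔΔCt| = 4.04.

16.450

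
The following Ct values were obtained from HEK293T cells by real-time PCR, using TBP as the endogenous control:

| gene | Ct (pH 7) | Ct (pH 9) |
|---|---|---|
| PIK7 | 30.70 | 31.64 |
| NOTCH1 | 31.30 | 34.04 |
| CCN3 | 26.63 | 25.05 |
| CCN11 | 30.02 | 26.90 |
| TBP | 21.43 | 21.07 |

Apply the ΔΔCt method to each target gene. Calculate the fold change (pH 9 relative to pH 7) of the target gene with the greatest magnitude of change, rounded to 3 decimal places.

0.117

PIK7: ΔΔCt = (31.64−21.07) − (30.70−21.43) = 10.57 − 9.27 = 1.30; fold change = 2^-1.30 = 0.406
NOTCH1: ΔΔCt = (34.04−21.07) − (31.30−21.43) = 12.97 − 9.87 = 3.10; fold change = 2^-3.10 = 0.117
CCN3: ΔΔCt = (25.05−21.07) − (26.63−21.43) = 3.98 − 5.20 = -1.22; fold change = 2^1.22 = 2.329
CCN11: ΔΔCt = (26.90−21.07) − (30.02−21.43) = 5.83 − 8.59 = -2.76; fold change = 2^2.76 = 6.774
NOTCH1 has the largest |ΔΔCt| = 3.10.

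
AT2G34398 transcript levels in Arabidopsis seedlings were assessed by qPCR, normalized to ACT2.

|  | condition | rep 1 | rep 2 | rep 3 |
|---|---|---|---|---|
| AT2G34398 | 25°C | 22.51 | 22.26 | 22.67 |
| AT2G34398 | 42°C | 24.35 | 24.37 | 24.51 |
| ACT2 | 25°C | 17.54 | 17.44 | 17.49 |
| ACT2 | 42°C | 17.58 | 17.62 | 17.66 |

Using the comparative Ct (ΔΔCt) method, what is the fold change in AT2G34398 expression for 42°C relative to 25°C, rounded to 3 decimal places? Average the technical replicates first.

Mean Ct: AT2G34398 25°C 22.480; AT2G34398 42°C 24.410; ACT2 25°C 17.490; ACT2 42°C 17.620
ΔCt(25°C) = 22.480 − 17.490 = 4.990
ΔCt(42°C) = 24.410 − 17.620 = 6.790
ΔΔCt = 6.790 − 4.990 = 1.800
Fold change = 2^(−1.800) = 0.2872

0.287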